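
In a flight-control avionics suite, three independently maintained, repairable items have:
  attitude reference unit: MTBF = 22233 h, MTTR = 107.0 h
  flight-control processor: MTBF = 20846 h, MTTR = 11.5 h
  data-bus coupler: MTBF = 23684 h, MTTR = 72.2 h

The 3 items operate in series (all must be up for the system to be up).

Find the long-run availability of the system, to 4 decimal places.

A(attitude reference unit) = MTBF/(MTBF+MTTR) = 22233/(22233+107.0) = 0.995210
A(flight-control processor) = MTBF/(MTBF+MTTR) = 20846/(20846+11.5) = 0.999449
A(data-bus coupler) = MTBF/(MTBF+MTTR) = 23684/(23684+72.2) = 0.996961
Series availability: 0.995210 × 0.999449 × 0.996961 = 0.9916

0.9916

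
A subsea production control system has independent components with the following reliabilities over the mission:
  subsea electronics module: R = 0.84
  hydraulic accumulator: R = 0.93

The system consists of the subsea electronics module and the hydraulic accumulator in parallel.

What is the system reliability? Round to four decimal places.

Parallel (subsea electronics module and hydraulic accumulator): 1 − (1 − 0.840000)(1 − 0.930000) = 0.9888

0.9888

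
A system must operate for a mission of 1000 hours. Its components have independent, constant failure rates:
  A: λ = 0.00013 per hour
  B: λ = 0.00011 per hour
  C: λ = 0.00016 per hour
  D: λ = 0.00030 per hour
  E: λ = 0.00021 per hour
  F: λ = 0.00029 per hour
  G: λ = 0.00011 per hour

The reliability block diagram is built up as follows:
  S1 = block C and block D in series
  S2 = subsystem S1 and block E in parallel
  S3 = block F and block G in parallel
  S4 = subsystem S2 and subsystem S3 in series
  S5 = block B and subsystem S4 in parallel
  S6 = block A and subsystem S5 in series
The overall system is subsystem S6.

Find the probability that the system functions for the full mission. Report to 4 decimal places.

0.8695

R(A) = exp(−0.00013 × 1000) = 0.878095
R(B) = exp(−0.00011 × 1000) = 0.895834
R(C) = exp(−0.00016 × 1000) = 0.852144
R(D) = exp(−0.00030 × 1000) = 0.740818
R(E) = exp(−0.00021 × 1000) = 0.810584
R(F) = exp(−0.00029 × 1000) = 0.748264
R(G) = exp(−0.00011 × 1000) = 0.895834
Series (C and D): 0.852144 × 0.740818 = 0.631284
Parallel ([0.631284] and E): 1 − (1 − 0.631284)(1 − 0.810584) = 0.930159
Parallel (F and G): 1 − (1 − 0.748264)(1 − 0.895834) = 0.973778
Series ([0.930159] and [0.973778]): 0.930159 × 0.973778 = 0.905768
Parallel (B and [0.905768]): 1 − (1 − 0.895834)(1 − 0.905768) = 0.990184
Series (A and [0.990184]): 0.878095 × 0.990184 = 0.8695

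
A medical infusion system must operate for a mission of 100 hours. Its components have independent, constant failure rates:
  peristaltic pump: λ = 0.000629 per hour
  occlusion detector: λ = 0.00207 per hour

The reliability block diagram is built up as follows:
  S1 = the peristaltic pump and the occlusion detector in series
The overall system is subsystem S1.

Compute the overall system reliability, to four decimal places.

0.7635

R(peristaltic pump) = exp(−0.000629 × 100) = 0.939037
R(occlusion detector) = exp(−0.00207 × 100) = 0.813020
Series (peristaltic pump and occlusion detector): 0.939037 × 0.813020 = 0.7635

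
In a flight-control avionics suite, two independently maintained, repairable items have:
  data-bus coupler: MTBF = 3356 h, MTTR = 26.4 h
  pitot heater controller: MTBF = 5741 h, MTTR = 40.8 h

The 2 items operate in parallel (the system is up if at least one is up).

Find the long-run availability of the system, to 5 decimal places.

A(data-bus coupler) = MTBF/(MTBF+MTTR) = 3356/(3356+26.4) = 0.992195
A(pitot heater controller) = MTBF/(MTBF+MTTR) = 5741/(5741+40.8) = 0.992943
Parallel availability: 1 − (1 − 0.992195)(1 − 0.992943) = 0.99994

0.99994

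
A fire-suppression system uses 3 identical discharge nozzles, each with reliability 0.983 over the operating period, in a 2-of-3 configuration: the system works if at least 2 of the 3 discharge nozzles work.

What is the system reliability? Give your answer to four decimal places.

R = Σ_{i=2}^{3} C(3,i) p^i (1−p)^{3−i} with p = 0.983
C(3,2)·0.983^2·0.017^1 = 0.049281
C(3,3)·0.983^3·0.017^0 = 0.949862
Sum = 0.9991

0.9991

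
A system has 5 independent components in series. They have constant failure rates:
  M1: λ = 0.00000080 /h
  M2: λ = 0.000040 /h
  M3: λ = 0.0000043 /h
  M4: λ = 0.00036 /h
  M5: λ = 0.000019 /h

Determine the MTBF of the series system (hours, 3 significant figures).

2360

Series of exponential components: λ_sys = Σ λ_i
λ_sys = 0.00000080 + 0.000040 + 0.0000043 + 0.00036 + 0.000019 = 4.2410e-04 /h
MTBF = 1 / λ_sys = 2360 h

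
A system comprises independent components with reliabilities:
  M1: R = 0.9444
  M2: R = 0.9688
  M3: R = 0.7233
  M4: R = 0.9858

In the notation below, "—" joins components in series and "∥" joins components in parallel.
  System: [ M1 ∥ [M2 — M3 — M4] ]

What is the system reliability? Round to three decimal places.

Series (M2, M3, and M4): 0.96880 × 0.72330 × 0.98580 = 0.69078
Parallel (M1 and [0.69078]): 1 − (1 − 0.94440)(1 − 0.69078) = 0.983

0.983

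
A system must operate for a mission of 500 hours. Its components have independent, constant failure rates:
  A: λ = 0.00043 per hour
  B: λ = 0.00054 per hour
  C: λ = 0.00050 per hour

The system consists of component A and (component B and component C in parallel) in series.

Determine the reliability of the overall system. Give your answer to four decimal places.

R(A) = exp(−0.00043 × 500) = 0.806541
R(B) = exp(−0.00054 × 500) = 0.763379
R(C) = exp(−0.00050 × 500) = 0.778801
Parallel (B and C): 1 − (1 − 0.763379)(1 − 0.778801) = 0.947660
Series (A and [0.947660]): 0.806541 × 0.947660 = 0.7643

0.7643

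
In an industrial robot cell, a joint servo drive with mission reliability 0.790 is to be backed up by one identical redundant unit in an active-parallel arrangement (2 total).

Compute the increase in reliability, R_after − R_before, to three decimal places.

R_before = 0.790
R_after = 1 − (1 − 0.790)^2 = 0.956
ΔR = 0.956 − 0.790 = 0.166

0.166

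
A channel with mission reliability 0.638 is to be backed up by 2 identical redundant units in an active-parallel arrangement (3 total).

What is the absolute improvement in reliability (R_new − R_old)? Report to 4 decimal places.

R_before = 0.638
R_after = 1 − (1 − 0.638)^3 = 0.9526
ΔR = 0.9526 − 0.638 = 0.3146

0.3146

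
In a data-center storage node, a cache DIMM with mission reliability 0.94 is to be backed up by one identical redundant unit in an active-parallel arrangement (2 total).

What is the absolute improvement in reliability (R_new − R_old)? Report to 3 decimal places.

0.056

R_before = 0.94
R_after = 1 − (1 − 0.94)^2 = 0.996
ΔR = 0.996 − 0.94 = 0.056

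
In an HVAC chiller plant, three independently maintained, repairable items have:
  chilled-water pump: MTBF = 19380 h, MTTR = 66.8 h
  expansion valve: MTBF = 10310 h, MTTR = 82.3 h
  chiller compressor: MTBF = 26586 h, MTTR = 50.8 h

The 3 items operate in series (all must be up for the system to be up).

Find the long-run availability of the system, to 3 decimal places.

A(chilled-water pump) = MTBF/(MTBF+MTTR) = 19380/(19380+66.8) = 0.996565
A(expansion valve) = MTBF/(MTBF+MTTR) = 10310/(10310+82.3) = 0.992081
A(chiller compressor) = MTBF/(MTBF+MTTR) = 26586/(26586+50.8) = 0.998093
Series availability: 0.996565 × 0.992081 × 0.998093 = 0.987

0.987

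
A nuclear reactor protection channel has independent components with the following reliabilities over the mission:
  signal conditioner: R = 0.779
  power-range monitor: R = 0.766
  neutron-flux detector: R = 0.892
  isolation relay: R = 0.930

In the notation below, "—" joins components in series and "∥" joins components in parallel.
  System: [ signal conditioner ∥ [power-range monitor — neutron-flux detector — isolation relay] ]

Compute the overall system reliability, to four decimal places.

Series (power-range monitor, neutron-flux detector, and isolation relay): 0.766000 × 0.892000 × 0.930000 = 0.635443
Parallel (signal conditioner and [0.635443]): 1 − (1 − 0.779000)(1 − 0.635443) = 0.9194

0.9194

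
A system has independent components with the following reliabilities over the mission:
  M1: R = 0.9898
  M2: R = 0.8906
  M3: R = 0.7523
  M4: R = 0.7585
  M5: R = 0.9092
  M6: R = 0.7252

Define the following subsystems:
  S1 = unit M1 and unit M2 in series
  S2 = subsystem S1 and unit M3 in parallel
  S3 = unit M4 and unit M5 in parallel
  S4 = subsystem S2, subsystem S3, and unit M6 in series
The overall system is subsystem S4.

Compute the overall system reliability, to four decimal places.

Series (M1 and M2): 0.989800 × 0.890600 = 0.881516
Parallel ([0.881516] and M3): 1 − (1 − 0.881516)(1 − 0.752300) = 0.970652
Parallel (M4 and M5): 1 − (1 − 0.758500)(1 − 0.909200) = 0.978072
Series ([0.970652], [0.978072], and M6): 0.970652 × 0.978072 × 0.725200 = 0.6885

0.6885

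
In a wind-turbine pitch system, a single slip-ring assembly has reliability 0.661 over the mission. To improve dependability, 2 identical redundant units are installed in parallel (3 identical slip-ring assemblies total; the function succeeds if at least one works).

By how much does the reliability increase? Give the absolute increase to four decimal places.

R_before = 0.661
R_after = 1 − (1 − 0.661)^3 = 0.9610
ΔR = 0.9610 − 0.661 = 0.3000

0.3000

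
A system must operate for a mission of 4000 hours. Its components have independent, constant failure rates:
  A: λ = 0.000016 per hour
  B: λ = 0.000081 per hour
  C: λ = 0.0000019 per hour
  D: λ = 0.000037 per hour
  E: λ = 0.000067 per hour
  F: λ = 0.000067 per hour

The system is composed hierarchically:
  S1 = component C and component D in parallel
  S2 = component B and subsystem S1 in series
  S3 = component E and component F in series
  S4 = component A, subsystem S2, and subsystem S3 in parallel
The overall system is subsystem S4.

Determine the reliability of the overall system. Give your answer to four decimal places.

0.9929

R(A) = exp(−0.000016 × 4000) = 0.938005
R(B) = exp(−0.000081 × 4000) = 0.723250
R(C) = exp(−0.0000019 × 4000) = 0.992429
R(D) = exp(−0.000037 × 4000) = 0.862431
R(E) = exp(−0.000067 × 4000) = 0.764908
R(F) = exp(−0.000067 × 4000) = 0.764908
Parallel (C and D): 1 − (1 − 0.992429)(1 − 0.862431) = 0.998958
Series (B and [0.998958]): 0.723250 × 0.998958 = 0.722496
Series (E and F): 0.764908 × 0.764908 = 0.585084
Parallel (A, [0.722496], and [0.585084]): 1 − (1 − 0.938005)(1 − 0.722496)(1 − 0.585084) = 0.9929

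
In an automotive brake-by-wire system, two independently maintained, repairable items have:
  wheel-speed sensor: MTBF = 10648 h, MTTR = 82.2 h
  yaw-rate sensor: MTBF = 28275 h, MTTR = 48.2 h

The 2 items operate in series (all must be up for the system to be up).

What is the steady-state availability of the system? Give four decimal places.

0.9907

A(wheel-speed sensor) = MTBF/(MTBF+MTTR) = 10648/(10648+82.2) = 0.992339
A(yaw-rate sensor) = MTBF/(MTBF+MTTR) = 28275/(28275+48.2) = 0.998298
Series availability: 0.992339 × 0.998298 = 0.9907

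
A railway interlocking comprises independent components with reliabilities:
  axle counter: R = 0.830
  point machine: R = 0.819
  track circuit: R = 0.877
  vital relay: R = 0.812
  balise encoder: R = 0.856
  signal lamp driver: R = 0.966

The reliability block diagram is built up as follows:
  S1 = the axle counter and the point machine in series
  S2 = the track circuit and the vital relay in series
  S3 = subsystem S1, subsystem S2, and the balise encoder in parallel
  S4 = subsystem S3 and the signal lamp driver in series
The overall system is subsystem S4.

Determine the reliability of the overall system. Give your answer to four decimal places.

Series (axle counter and point machine): 0.830000 × 0.819000 = 0.679770
Series (track circuit and vital relay): 0.877000 × 0.812000 = 0.712124
Parallel ([0.679770], [0.712124], and balise encoder): 1 − (1 − 0.679770)(1 − 0.712124)(1 − 0.856000) = 0.986725
Series ([0.986725] and signal lamp driver): 0.986725 × 0.966000 = 0.9532

0.9532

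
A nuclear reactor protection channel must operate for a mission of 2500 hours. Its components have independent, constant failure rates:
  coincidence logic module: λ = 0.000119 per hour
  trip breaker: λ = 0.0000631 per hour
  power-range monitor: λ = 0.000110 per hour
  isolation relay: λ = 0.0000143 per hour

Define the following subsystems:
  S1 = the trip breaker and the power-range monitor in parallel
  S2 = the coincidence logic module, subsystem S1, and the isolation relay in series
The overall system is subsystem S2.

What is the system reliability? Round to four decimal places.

R(coincidence logic module) = exp(−0.000119 × 2500) = 0.742673
R(trip breaker) = exp(−0.0000631 × 2500) = 0.854063
R(power-range monitor) = exp(−0.000110 × 2500) = 0.759572
R(isolation relay) = exp(−0.0000143 × 2500) = 0.964881
Parallel (trip breaker and power-range monitor): 1 − (1 − 0.854063)(1 − 0.759572) = 0.964913
Series (coincidence logic module, [0.964913], and isolation relay): 0.742673 × 0.964913 × 0.964881 = 0.6914

0.6914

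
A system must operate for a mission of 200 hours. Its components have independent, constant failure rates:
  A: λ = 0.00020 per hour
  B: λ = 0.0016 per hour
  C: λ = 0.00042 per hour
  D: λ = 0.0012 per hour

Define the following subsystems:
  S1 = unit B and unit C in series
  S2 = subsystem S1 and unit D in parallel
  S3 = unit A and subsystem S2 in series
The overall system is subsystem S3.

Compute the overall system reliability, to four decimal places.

0.8927

R(A) = exp(−0.00020 × 200) = 0.960789
R(B) = exp(−0.0016 × 200) = 0.726149
R(C) = exp(−0.00042 × 200) = 0.919431
R(D) = exp(−0.0012 × 200) = 0.786628
Series (B and C): 0.726149 × 0.919431 = 0.667644
Parallel ([0.667644] and D): 1 − (1 − 0.667644)(1 − 0.786628) = 0.929085
Series (A and [0.929085]): 0.960789 × 0.929085 = 0.8927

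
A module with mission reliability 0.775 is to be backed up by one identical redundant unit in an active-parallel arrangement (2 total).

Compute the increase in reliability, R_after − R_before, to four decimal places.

R_before = 0.775
R_after = 1 − (1 − 0.775)^2 = 0.9494
ΔR = 0.9494 − 0.775 = 0.1744

0.1744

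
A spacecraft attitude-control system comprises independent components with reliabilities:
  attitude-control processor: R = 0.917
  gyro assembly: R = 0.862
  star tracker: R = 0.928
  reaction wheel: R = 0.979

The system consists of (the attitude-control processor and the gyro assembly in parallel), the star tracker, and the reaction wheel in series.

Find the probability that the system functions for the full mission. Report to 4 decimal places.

Parallel (attitude-control processor and gyro assembly): 1 − (1 − 0.917000)(1 − 0.862000) = 0.988546
Series ([0.988546], star tracker, and reaction wheel): 0.988546 × 0.928000 × 0.979000 = 0.8981

0.8981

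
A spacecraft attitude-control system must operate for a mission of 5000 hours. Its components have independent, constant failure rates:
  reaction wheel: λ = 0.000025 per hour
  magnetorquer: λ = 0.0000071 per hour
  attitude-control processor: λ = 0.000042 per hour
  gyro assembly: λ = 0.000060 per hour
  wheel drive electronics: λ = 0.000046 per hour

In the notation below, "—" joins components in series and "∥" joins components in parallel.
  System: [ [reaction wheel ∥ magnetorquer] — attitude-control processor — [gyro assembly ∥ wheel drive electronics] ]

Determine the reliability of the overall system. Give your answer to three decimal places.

R(reaction wheel) = exp(−0.000025 × 5000) = 0.88250
R(magnetorquer) = exp(−0.0000071 × 5000) = 0.96512
R(attitude-control processor) = exp(−0.000042 × 5000) = 0.81058
R(gyro assembly) = exp(−0.000060 × 5000) = 0.74082
R(wheel drive electronics) = exp(−0.000046 × 5000) = 0.79453
Parallel (reaction wheel and magnetorquer): 1 − (1 − 0.88250)(1 − 0.96512) = 0.99590
Parallel (gyro assembly and wheel drive electronics): 1 − (1 − 0.74082)(1 − 0.79453) = 0.94675
Series ([0.99590], attitude-control processor, and [0.94675]): 0.99590 × 0.81058 × 0.94675 = 0.764

0.764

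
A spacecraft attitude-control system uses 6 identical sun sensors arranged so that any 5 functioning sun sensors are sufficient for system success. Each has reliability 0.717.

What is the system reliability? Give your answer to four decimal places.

0.4576

R = Σ_{i=5}^{6} C(6,i) p^i (1−p)^{6−i} with p = 0.717
C(6,5)·0.717^5·0.283^1 = 0.321761
C(6,6)·0.717^6·0.283^0 = 0.135867
Sum = 0.4576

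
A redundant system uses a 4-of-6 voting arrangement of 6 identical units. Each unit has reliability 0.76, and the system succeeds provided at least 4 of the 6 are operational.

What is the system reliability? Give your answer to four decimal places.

R = Σ_{i=4}^{6} C(6,i) p^i (1−p)^{6−i} with p = 0.76
C(6,4)·0.76^4·0.24^2 = 0.288249
C(6,5)·0.76^5·0.24^1 = 0.365116
C(6,6)·0.76^6·0.24^0 = 0.192700
Sum = 0.8461

0.8461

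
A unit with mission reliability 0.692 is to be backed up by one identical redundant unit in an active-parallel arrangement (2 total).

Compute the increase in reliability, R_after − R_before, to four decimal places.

R_before = 0.692
R_after = 1 − (1 − 0.692)^2 = 0.9051
ΔR = 0.9051 − 0.692 = 0.2131

0.2131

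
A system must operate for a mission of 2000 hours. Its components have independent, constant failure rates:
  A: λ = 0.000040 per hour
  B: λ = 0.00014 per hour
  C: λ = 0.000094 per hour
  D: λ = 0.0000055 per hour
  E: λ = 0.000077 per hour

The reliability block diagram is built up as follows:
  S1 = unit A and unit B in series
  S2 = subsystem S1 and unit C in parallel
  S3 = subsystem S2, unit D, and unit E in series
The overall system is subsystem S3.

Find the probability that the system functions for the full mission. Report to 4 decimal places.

R(A) = exp(−0.000040 × 2000) = 0.923116
R(B) = exp(−0.00014 × 2000) = 0.755784
R(C) = exp(−0.000094 × 2000) = 0.828615
R(D) = exp(−0.0000055 × 2000) = 0.989060
R(E) = exp(−0.000077 × 2000) = 0.857272
Series (A and B): 0.923116 × 0.755784 = 0.697676
Parallel ([0.697676] and C): 1 − (1 − 0.697676)(1 − 0.828615) = 0.948186
Series ([0.948186], D, and E): 0.948186 × 0.989060 × 0.857272 = 0.8040

0.8040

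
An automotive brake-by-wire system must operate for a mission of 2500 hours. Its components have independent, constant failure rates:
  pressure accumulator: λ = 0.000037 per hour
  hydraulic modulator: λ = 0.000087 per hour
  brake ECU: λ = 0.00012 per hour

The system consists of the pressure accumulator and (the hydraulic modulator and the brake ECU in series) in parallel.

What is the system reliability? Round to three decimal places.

R(pressure accumulator) = exp(−0.000037 × 2500) = 0.91165
R(hydraulic modulator) = exp(−0.000087 × 2500) = 0.80453
R(brake ECU) = exp(−0.00012 × 2500) = 0.74082
Series (hydraulic modulator and brake ECU): 0.80453 × 0.74082 = 0.59601
Parallel (pressure accumulator and [0.59601]): 1 − (1 − 0.91165)(1 − 0.59601) = 0.964

0.964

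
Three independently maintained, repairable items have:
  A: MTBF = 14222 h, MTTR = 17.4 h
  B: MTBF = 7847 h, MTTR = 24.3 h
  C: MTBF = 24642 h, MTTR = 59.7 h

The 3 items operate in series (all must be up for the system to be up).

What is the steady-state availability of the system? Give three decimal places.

A(A) = MTBF/(MTBF+MTTR) = 14222/(14222+17.4) = 0.998778
A(B) = MTBF/(MTBF+MTTR) = 7847/(7847+24.3) = 0.996913
A(C) = MTBF/(MTBF+MTTR) = 24642/(24642+59.7) = 0.997583
Series availability: 0.998778 × 0.996913 × 0.997583 = 0.993

0.993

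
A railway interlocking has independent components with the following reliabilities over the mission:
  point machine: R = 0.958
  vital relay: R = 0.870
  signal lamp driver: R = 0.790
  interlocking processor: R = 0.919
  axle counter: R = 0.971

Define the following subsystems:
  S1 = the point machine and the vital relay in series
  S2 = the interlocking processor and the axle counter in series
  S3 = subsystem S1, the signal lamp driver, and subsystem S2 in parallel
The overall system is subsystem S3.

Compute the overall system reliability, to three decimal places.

Series (point machine and vital relay): 0.95800 × 0.87000 = 0.83346
Series (interlocking processor and axle counter): 0.91900 × 0.97100 = 0.89235
Parallel ([0.83346], signal lamp driver, and [0.89235]): 1 − (1 − 0.83346)(1 − 0.79000)(1 − 0.89235) = 0.996

0.996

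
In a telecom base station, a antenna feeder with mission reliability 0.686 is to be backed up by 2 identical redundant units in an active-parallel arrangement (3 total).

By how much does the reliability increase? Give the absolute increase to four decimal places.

R_before = 0.686
R_after = 1 − (1 − 0.686)^3 = 0.9690
ΔR = 0.9690 − 0.686 = 0.2830

0.2830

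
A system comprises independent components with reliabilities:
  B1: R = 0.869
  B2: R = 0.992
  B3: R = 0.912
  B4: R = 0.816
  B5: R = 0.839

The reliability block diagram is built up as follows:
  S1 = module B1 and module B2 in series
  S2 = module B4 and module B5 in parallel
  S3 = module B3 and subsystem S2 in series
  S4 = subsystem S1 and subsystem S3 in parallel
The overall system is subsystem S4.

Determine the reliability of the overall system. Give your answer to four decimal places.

Series (B1 and B2): 0.869000 × 0.992000 = 0.862048
Parallel (B4 and B5): 1 − (1 − 0.816000)(1 − 0.839000) = 0.970376
Series (B3 and [0.970376]): 0.912000 × 0.970376 = 0.884983
Parallel ([0.862048] and [0.884983]): 1 − (1 − 0.862048)(1 − 0.884983) = 0.9841

0.9841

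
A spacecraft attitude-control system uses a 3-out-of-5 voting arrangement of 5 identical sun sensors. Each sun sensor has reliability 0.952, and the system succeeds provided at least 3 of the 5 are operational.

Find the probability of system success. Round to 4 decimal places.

R = Σ_{i=3}^{5} C(5,i) p^i (1−p)^{5−i} with p = 0.952
C(5,3)·0.952^3·0.048^2 = 0.019879
C(5,4)·0.952^4·0.048^1 = 0.197133
C(5,5)·0.952^5·0.048^0 = 0.781960
Sum = 0.9990

0.9990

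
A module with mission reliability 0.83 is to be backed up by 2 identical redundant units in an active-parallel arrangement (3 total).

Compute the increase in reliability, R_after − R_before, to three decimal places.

R_before = 0.83
R_after = 1 − (1 − 0.83)^3 = 0.995
ΔR = 0.995 − 0.83 = 0.165

0.165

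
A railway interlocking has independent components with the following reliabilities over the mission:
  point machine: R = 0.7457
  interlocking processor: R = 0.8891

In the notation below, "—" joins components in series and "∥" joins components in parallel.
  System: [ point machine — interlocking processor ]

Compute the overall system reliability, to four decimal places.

Series (point machine and interlocking processor): 0.745700 × 0.889100 = 0.6630

0.6630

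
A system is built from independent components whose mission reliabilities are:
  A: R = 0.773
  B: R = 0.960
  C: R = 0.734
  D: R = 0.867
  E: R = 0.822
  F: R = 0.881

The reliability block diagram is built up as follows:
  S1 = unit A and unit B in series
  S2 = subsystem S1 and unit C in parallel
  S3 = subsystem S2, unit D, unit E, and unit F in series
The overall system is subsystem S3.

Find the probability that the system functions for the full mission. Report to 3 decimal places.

Series (A and B): 0.77300 × 0.96000 = 0.74208
Parallel ([0.74208] and C): 1 − (1 − 0.74208)(1 − 0.73400) = 0.93139
Series ([0.93139], D, E, and F): 0.93139 × 0.86700 × 0.82200 × 0.88100 = 0.585

0.585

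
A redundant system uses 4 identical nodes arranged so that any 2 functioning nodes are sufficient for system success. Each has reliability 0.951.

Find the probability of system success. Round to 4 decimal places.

0.9995

R = Σ_{i=2}^{4} C(4,i) p^i (1−p)^{4−i} with p = 0.951
C(4,2)·0.951^2·0.049^2 = 0.013029
C(4,3)·0.951^3·0.049^1 = 0.168577
C(4,4)·0.951^4·0.049^0 = 0.817941
Sum = 0.9995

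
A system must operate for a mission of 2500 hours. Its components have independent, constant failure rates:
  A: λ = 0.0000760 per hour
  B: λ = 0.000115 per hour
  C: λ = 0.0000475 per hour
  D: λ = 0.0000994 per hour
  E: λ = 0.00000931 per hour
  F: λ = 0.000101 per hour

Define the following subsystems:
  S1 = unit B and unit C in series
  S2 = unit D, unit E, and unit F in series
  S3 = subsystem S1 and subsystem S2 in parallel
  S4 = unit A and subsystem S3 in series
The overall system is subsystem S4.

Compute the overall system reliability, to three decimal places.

0.714

R(A) = exp(−0.0000760 × 2500) = 0.82696
R(B) = exp(−0.000115 × 2500) = 0.75014
R(C) = exp(−0.0000475 × 2500) = 0.88803
R(D) = exp(−0.0000994 × 2500) = 0.77997
R(E) = exp(−0.00000931 × 2500) = 0.97699
R(F) = exp(−0.000101 × 2500) = 0.77686
Series (B and C): 0.75014 × 0.88803 = 0.66615
Series (D, E, and F): 0.77997 × 0.97699 × 0.77686 = 0.59199
Parallel ([0.66615] and [0.59199]): 1 − (1 − 0.66615)(1 − 0.59199) = 0.86379
Series (A and [0.86379]): 0.82696 × 0.86379 = 0.714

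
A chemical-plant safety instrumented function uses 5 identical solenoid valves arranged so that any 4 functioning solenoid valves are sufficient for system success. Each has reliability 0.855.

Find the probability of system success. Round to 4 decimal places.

0.8443

R = Σ_{i=4}^{5} C(5,i) p^i (1−p)^{5−i} with p = 0.855
C(5,4)·0.855^4·0.145^1 = 0.387438
C(5,5)·0.855^5·0.145^0 = 0.456910
Sum = 0.8443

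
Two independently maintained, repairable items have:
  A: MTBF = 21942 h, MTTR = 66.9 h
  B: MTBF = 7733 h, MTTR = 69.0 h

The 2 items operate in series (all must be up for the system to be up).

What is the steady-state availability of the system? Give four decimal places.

0.9881

A(A) = MTBF/(MTBF+MTTR) = 21942/(21942+66.9) = 0.996960
A(B) = MTBF/(MTBF+MTTR) = 7733/(7733+69.0) = 0.991156
Series availability: 0.996960 × 0.991156 = 0.9881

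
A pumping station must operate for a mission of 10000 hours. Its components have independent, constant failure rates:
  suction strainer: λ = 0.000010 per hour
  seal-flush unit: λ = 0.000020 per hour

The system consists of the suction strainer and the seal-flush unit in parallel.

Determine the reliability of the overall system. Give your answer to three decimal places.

R(suction strainer) = exp(−0.000010 × 10000) = 0.90484
R(seal-flush unit) = exp(−0.000020 × 10000) = 0.81873
Parallel (suction strainer and seal-flush unit): 1 − (1 − 0.90484)(1 − 0.81873) = 0.983

0.983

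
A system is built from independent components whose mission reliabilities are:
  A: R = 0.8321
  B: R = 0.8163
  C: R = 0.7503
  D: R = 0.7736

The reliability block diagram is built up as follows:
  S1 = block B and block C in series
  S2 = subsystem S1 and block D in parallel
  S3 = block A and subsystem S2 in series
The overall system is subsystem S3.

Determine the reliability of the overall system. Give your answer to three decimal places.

Series (B and C): 0.81630 × 0.75030 = 0.61247
Parallel ([0.61247] and D): 1 − (1 − 0.61247)(1 − 0.77360) = 0.91226
Series (A and [0.91226]): 0.83210 × 0.91226 = 0.759

0.759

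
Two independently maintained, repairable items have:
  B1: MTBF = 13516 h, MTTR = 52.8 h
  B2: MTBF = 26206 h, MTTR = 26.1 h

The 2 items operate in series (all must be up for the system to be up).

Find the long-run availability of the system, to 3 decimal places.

0.995

A(B1) = MTBF/(MTBF+MTTR) = 13516/(13516+52.8) = 0.996109
A(B2) = MTBF/(MTBF+MTTR) = 26206/(26206+26.1) = 0.999005
Series availability: 0.996109 × 0.999005 = 0.995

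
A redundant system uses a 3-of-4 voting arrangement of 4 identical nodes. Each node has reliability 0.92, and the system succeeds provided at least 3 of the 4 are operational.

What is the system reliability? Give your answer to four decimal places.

0.9656

R = Σ_{i=3}^{4} C(4,i) p^i (1−p)^{4−i} with p = 0.92
C(4,3)·0.92^3·0.08^1 = 0.249180
C(4,4)·0.92^4·0.08^0 = 0.716393
Sum = 0.9656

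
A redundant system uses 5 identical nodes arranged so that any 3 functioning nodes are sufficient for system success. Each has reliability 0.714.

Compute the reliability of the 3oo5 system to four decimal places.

0.8549

R = Σ_{i=3}^{5} C(5,i) p^i (1−p)^{5−i} with p = 0.714
C(5,3)·0.714^3·0.286^2 = 0.297733
C(5,4)·0.714^4·0.286^1 = 0.371646
C(5,5)·0.714^5·0.286^0 = 0.185563
Sum = 0.8549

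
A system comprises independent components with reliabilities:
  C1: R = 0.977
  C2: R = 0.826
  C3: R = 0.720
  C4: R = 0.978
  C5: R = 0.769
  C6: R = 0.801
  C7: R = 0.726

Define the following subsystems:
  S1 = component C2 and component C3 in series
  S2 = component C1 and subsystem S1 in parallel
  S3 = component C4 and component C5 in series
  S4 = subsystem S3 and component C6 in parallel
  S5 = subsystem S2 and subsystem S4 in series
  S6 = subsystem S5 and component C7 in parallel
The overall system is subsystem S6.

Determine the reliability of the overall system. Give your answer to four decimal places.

0.9841

Series (C2 and C3): 0.826000 × 0.720000 = 0.594720
Parallel (C1 and [0.594720]): 1 − (1 − 0.977000)(1 − 0.594720) = 0.990679
Series (C4 and C5): 0.978000 × 0.769000 = 0.752082
Parallel ([0.752082] and C6): 1 − (1 − 0.752082)(1 − 0.801000) = 0.950664
Series ([0.990679] and [0.950664]): 0.990679 × 0.950664 = 0.941803
Parallel ([0.941803] and C7): 1 − (1 − 0.941803)(1 − 0.726000) = 0.9841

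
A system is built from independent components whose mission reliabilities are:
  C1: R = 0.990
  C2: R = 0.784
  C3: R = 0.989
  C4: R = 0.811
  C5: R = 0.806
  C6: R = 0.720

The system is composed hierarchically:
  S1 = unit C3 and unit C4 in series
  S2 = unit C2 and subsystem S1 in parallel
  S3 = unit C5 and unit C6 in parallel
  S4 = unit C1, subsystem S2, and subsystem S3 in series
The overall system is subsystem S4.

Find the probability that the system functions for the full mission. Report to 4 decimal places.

0.8962

Series (C3 and C4): 0.989000 × 0.811000 = 0.802079
Parallel (C2 and [0.802079]): 1 − (1 − 0.784000)(1 − 0.802079) = 0.957249
Parallel (C5 and C6): 1 − (1 − 0.806000)(1 − 0.720000) = 0.945680
Series (C1, [0.957249], and [0.945680]): 0.990000 × 0.957249 × 0.945680 = 0.8962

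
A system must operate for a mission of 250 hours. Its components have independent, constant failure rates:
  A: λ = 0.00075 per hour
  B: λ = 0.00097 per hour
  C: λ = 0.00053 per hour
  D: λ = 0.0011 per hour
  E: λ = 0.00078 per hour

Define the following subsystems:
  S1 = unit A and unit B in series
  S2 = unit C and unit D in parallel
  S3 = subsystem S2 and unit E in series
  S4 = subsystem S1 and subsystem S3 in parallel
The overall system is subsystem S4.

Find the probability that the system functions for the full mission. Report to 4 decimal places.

R(A) = exp(−0.00075 × 250) = 0.829029
R(B) = exp(−0.00097 × 250) = 0.784664
R(C) = exp(−0.00053 × 250) = 0.875903
R(D) = exp(−0.0011 × 250) = 0.759572
R(E) = exp(−0.00078 × 250) = 0.822835
Series (A and B): 0.829029 × 0.784664 = 0.650509
Parallel (C and D): 1 − (1 − 0.875903)(1 − 0.759572) = 0.970164
Series ([0.970164] and E): 0.970164 × 0.822835 = 0.798285
Parallel ([0.650509] and [0.798285]): 1 − (1 − 0.650509)(1 − 0.798285) = 0.9295

0.9295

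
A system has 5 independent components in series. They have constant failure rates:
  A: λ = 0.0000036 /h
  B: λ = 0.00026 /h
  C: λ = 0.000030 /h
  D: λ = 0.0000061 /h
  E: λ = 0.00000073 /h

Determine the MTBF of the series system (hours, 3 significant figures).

3330

Series of exponential components: λ_sys = Σ λ_i
λ_sys = 0.0000036 + 0.00026 + 0.000030 + 0.0000061 + 0.00000073 = 3.0043e-04 /h
MTBF = 1 / λ_sys = 3330 h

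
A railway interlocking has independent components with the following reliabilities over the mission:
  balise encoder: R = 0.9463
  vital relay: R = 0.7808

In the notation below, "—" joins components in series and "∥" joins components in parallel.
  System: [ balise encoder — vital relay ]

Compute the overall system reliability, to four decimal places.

Series (balise encoder and vital relay): 0.946300 × 0.780800 = 0.7389

0.7389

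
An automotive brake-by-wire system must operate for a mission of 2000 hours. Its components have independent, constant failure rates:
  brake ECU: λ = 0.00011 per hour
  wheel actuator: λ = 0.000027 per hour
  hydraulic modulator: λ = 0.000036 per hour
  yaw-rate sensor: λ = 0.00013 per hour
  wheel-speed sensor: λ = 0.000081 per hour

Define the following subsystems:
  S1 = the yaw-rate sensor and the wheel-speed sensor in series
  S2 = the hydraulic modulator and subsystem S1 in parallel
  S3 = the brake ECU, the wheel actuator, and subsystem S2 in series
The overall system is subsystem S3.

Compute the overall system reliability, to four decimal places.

0.7421

R(brake ECU) = exp(−0.00011 × 2000) = 0.802519
R(wheel actuator) = exp(−0.000027 × 2000) = 0.947432
R(hydraulic modulator) = exp(−0.000036 × 2000) = 0.930531
R(yaw-rate sensor) = exp(−0.00013 × 2000) = 0.771052
R(wheel-speed sensor) = exp(−0.000081 × 2000) = 0.850441
Series (yaw-rate sensor and wheel-speed sensor): 0.771052 × 0.850441 = 0.655734
Parallel (hydraulic modulator and [0.655734]): 1 − (1 − 0.930531)(1 − 0.655734) = 0.976084
Series (brake ECU, wheel actuator, and [0.976084]): 0.802519 × 0.947432 × 0.976084 = 0.7421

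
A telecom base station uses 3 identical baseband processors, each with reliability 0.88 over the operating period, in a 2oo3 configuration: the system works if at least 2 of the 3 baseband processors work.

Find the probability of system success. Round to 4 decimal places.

0.9603

R = Σ_{i=2}^{3} C(3,i) p^i (1−p)^{3−i} with p = 0.88
C(3,2)·0.88^2·0.12^1 = 0.278784
C(3,3)·0.88^3·0.12^0 = 0.681472
Sum = 0.9603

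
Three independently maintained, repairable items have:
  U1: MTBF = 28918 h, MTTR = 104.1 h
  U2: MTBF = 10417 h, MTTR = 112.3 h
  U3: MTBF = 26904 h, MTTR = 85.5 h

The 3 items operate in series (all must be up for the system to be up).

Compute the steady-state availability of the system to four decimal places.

A(U1) = MTBF/(MTBF+MTTR) = 28918/(28918+104.1) = 0.996413
A(U2) = MTBF/(MTBF+MTTR) = 10417/(10417+112.3) = 0.989335
A(U3) = MTBF/(MTBF+MTTR) = 26904/(26904+85.5) = 0.996832
Series availability: 0.996413 × 0.989335 × 0.996832 = 0.9827

0.9827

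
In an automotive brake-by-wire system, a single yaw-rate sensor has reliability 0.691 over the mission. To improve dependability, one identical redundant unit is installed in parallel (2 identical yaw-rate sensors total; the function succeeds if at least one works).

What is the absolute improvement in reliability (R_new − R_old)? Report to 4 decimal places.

0.2135

R_before = 0.691
R_after = 1 − (1 − 0.691)^2 = 0.9045
ΔR = 0.9045 − 0.691 = 0.2135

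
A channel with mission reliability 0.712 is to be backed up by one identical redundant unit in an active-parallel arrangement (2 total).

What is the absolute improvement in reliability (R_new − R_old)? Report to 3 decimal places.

R_before = 0.712
R_after = 1 − (1 − 0.712)^2 = 0.917
ΔR = 0.917 − 0.712 = 0.205

0.205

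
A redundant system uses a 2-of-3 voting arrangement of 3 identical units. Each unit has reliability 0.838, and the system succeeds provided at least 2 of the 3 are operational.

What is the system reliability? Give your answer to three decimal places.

0.930

R = Σ_{i=2}^{3} C(3,i) p^i (1−p)^{3−i} with p = 0.838
C(3,2)·0.838^2·0.162^1 = 0.34129
C(3,3)·0.838^3·0.162^0 = 0.58848
Sum = 0.930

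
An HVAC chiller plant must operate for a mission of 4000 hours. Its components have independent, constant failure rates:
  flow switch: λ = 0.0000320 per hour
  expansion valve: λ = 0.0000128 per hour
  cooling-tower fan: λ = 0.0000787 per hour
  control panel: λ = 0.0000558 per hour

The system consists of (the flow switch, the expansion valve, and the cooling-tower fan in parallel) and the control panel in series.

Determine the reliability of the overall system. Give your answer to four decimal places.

R(flow switch) = exp(−0.0000320 × 4000) = 0.879853
R(expansion valve) = exp(−0.0000128 × 4000) = 0.950089
R(cooling-tower fan) = exp(−0.0000787 × 4000) = 0.729935
R(control panel) = exp(−0.0000558 × 4000) = 0.799955
Parallel (flow switch, expansion valve, and cooling-tower fan): 1 − (1 − 0.879853)(1 − 0.950089)(1 − 0.729935) = 0.998381
Series ([0.998381] and control panel): 0.998381 × 0.799955 = 0.7987

0.7987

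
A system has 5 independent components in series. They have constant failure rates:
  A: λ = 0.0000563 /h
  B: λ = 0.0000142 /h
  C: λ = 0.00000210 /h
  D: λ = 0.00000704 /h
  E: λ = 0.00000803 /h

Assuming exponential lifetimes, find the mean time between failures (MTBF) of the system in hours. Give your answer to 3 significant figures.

Series of exponential components: λ_sys = Σ λ_i
λ_sys = 0.0000563 + 0.0000142 + 0.00000210 + 0.00000704 + 0.00000803 = 8.7670e-05 /h
MTBF = 1 / λ_sys = 11400 h

11400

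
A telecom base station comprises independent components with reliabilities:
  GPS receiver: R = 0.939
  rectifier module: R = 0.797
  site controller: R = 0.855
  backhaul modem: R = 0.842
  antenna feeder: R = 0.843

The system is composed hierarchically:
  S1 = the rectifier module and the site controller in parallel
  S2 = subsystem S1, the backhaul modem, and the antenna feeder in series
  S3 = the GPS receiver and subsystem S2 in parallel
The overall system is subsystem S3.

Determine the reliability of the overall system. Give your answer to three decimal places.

0.981

Parallel (rectifier module and site controller): 1 − (1 − 0.79700)(1 − 0.85500) = 0.97057
Series ([0.97057], backhaul modem, and antenna feeder): 0.97057 × 0.84200 × 0.84300 = 0.68892
Parallel (GPS receiver and [0.68892]): 1 − (1 − 0.93900)(1 − 0.68892) = 0.981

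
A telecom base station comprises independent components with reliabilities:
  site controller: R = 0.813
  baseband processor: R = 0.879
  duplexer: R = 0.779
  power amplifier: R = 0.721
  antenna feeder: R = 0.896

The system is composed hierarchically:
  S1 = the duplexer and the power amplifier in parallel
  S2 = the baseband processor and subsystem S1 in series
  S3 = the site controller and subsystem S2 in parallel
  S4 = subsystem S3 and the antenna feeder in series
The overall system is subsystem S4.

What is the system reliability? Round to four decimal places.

0.8666

Parallel (duplexer and power amplifier): 1 − (1 − 0.779000)(1 − 0.721000) = 0.938341
Series (baseband processor and [0.938341]): 0.879000 × 0.938341 = 0.824802
Parallel (site controller and [0.824802]): 1 − (1 − 0.813000)(1 − 0.824802) = 0.967238
Series ([0.967238] and antenna feeder): 0.967238 × 0.896000 = 0.8666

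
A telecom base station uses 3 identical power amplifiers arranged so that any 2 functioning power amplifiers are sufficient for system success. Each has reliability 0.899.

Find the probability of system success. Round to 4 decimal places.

0.9715

R = Σ_{i=2}^{3} C(3,i) p^i (1−p)^{3−i} with p = 0.899
C(3,2)·0.899^2·0.101^1 = 0.244885
C(3,3)·0.899^3·0.101^0 = 0.726573
Sum = 0.9715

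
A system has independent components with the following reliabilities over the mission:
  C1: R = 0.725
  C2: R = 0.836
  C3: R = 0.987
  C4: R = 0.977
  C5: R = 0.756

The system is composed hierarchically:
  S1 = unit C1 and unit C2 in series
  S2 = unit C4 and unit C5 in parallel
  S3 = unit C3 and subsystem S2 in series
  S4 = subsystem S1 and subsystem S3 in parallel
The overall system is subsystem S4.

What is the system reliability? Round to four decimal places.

0.9927

Series (C1 and C2): 0.725000 × 0.836000 = 0.606100
Parallel (C4 and C5): 1 − (1 − 0.977000)(1 − 0.756000) = 0.994388
Series (C3 and [0.994388]): 0.987000 × 0.994388 = 0.981461
Parallel ([0.606100] and [0.981461]): 1 − (1 − 0.606100)(1 − 0.981461) = 0.9927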